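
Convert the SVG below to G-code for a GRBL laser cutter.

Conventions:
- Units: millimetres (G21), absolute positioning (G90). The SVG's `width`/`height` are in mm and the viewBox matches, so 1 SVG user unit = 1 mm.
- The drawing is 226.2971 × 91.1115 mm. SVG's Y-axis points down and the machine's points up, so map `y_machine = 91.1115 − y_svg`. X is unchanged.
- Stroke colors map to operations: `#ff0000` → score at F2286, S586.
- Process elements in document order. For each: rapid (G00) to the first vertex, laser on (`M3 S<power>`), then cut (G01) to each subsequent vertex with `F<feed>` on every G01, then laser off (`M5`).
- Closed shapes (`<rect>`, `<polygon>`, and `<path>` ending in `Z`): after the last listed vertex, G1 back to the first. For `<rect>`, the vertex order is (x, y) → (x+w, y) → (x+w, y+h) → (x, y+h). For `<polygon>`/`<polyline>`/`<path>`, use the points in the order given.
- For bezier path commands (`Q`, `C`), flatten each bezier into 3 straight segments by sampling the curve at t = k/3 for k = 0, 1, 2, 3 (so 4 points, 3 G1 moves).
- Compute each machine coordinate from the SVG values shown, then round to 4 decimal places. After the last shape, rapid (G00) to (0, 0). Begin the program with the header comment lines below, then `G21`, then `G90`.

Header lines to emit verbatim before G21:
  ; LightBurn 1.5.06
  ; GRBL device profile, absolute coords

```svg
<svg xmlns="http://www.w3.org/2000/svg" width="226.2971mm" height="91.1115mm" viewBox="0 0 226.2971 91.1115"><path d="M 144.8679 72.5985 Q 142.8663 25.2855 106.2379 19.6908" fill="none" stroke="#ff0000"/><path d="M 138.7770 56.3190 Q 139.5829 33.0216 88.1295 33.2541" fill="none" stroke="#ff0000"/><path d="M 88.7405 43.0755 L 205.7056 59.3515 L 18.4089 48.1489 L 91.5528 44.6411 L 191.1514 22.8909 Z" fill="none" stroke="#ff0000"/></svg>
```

; LightBurn 1.5.06
; GRBL device profile, absolute coords
G21
G90
G00 X144.8679 Y18.5130
M3 S586
G01 X139.6861 Y45.4196 F2286
G01 X126.8094 Y63.0555 F2286
G01 X106.2379 Y71.4207 F2286
M5
G00 X138.7770 Y34.7925
M3 S586
G01 X133.5077 Y47.7097 F2286
G01 X116.6252 Y55.3980 F2286
G01 X88.1295 Y57.8574 F2286
M5
G00 X88.7405 Y48.0360
M3 S586
G01 X205.7056 Y31.7600 F2286
G01 X18.4089 Y42.9626 F2286
G01 X91.5528 Y46.4704 F2286
G01 X191.1514 Y68.2206 F2286
G01 X88.7405 Y48.0360 F2286
M5
G00 X0.0000 Y0.0000

1 u = 1 mm; y_m = 91.1115 − y.

[1] `<path>` quadratic bezier, #ff0000→score S586 F2286: (144.8679,18.5130) → (139.6861,45.4196) → (126.8094,63.0555) → (106.2379,71.4207)

[2] `<path>` quadratic bezier, #ff0000→score S586 F2286: (138.7770,34.7925) → (133.5077,47.7097) → (116.6252,55.3980) → (88.1295,57.8574)

[3] `<path>` closed polygon, #ff0000→score S586 F2286: (88.7405,48.0360) → (205.7056,31.7600) → (18.4089,42.9626) → (91.5528,46.4704) → (191.1514,68.2206) → (88.7405,48.0360) (closed)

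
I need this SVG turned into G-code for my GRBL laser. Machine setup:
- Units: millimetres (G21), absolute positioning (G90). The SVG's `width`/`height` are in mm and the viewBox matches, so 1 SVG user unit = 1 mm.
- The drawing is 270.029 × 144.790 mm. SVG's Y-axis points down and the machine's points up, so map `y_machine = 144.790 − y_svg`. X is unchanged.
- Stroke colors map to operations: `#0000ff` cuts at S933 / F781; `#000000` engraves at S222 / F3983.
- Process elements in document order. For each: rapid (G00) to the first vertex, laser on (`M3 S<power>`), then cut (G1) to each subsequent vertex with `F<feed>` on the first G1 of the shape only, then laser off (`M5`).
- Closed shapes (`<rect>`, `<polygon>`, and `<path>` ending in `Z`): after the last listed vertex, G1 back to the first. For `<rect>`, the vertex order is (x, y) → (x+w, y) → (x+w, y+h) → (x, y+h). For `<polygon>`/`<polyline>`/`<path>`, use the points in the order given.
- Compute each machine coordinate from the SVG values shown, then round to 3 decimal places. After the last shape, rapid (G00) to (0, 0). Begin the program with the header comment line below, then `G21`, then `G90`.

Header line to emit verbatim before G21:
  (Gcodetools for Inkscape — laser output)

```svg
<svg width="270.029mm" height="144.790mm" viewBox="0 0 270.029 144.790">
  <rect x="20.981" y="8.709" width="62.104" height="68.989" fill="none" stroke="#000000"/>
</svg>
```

Since the viewBox matches the mm dimensions, user units are millimetres directly. The only transform is the Y-flip y_m = 144.790 − y_svg.

Shape 1 is a rectangle drawn with `<rect>`. Its stroke #000000 means engrave at S222, F3983. After flipping Y the toolpath is (20.981,136.081) → (83.085,136.081) → (83.085,67.092) → (20.981,67.092) → (20.981,136.081), returning to the start.

(Gcodetools for Inkscape — laser output)
G21
G90
G00 X20.981 Y136.081
M3 S222
G1 X83.085 Y136.081 F3983
G1 X83.085 Y67.092
G1 X20.981 Y67.092
G1 X20.981 Y136.081
M5
G00 X0.000 Y0.000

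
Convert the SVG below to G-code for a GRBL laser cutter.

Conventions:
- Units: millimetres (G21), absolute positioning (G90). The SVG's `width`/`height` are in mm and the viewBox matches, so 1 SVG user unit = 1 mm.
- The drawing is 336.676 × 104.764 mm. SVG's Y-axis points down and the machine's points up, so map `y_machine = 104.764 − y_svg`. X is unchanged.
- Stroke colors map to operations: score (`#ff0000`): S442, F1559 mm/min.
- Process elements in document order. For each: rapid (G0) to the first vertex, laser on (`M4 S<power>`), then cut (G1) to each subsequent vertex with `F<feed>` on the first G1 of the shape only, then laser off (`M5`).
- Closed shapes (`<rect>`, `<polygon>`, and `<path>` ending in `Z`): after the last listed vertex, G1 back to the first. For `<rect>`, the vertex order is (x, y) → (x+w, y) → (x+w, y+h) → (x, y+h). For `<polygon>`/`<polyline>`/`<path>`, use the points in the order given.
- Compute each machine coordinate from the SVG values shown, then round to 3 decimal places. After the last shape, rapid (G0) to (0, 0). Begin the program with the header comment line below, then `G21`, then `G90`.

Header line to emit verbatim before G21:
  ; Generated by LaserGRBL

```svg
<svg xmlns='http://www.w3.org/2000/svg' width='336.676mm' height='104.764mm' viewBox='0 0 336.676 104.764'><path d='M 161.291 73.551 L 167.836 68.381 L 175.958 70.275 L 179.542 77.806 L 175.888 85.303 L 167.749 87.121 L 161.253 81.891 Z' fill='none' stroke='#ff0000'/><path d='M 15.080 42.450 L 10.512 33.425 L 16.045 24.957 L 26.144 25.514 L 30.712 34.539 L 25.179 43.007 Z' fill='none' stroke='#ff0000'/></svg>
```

; Generated by LaserGRBL
G21
G90
G0 X161.291 Y31.213
M4 S442
G1 X167.836 Y36.383 F1559
G1 X175.958 Y34.489
G1 X179.542 Y26.958
G1 X175.888 Y19.461
G1 X167.749 Y17.643
G1 X161.253 Y22.873
G1 X161.291 Y31.213
M5
G0 X15.080 Y62.314
M4 S442
G1 X10.512 Y71.339 F1559
G1 X16.045 Y79.807
G1 X26.144 Y79.250
G1 X30.712 Y70.225
G1 X25.179 Y61.757
G1 X15.080 Y62.314
M5
G0 X0.000 Y0.000

viewBox `0 0 336.676 104.764` with mm width/height → 1 unit = 1 mm. Flip: y_m = 104.764 − y_svg.

**Shape 1** — `<path>` regular polygon, stroke `#ff0000` → score (S442, F1559). Machine vertices: (161.291,31.213) → (167.836,36.383) → (175.958,34.489) → (179.542,26.958) → (175.888,19.461) → (167.749,17.643) → (161.253,22.873) → (161.291,31.213). Closed: final G1 returns to the first vertex.

**Shape 2** — `<path>` regular polygon, stroke `#ff0000` → score (S442, F1559). Machine vertices: (15.080,62.314) → (10.512,71.339) → (16.045,79.807) → (26.144,79.250) → (30.712,70.225) → (25.179,61.757) → (15.080,62.314). Closed: final G1 returns to the first vertex.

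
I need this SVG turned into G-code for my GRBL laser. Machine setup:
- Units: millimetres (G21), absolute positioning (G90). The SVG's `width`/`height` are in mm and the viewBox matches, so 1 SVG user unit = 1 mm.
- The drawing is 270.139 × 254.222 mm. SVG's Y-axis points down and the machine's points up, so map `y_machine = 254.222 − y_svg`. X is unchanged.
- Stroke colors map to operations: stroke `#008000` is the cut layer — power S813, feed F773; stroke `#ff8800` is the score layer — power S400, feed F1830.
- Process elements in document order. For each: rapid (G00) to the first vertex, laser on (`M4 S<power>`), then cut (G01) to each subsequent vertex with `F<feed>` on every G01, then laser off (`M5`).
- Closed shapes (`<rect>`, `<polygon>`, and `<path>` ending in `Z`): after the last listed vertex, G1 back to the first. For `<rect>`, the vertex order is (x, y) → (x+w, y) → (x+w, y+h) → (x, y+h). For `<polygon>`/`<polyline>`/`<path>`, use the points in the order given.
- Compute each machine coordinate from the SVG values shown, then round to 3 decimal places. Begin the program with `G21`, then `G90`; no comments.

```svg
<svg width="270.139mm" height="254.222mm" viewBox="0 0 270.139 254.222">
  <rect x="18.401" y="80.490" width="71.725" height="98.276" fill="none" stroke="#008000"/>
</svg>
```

G21
G90
G00 X18.401 Y173.732
M4 S813
G01 X90.126 Y173.732 F773
G01 X90.126 Y75.456 F773
G01 X18.401 Y75.456 F773
G01 X18.401 Y173.732 F773
M5

viewBox `0 0 270.139 254.222` with mm width/height → 1 unit = 1 mm. Flip: y_m = 254.222 − y_svg.

**Shape 1** — `<rect>` rectangle, stroke `#008000` → cut (S813, F773). Machine vertices: (18.401,173.732) → (90.126,173.732) → (90.126,75.456) → (18.401,75.456) → (18.401,173.732). Closed: final G1 returns to the first vertex.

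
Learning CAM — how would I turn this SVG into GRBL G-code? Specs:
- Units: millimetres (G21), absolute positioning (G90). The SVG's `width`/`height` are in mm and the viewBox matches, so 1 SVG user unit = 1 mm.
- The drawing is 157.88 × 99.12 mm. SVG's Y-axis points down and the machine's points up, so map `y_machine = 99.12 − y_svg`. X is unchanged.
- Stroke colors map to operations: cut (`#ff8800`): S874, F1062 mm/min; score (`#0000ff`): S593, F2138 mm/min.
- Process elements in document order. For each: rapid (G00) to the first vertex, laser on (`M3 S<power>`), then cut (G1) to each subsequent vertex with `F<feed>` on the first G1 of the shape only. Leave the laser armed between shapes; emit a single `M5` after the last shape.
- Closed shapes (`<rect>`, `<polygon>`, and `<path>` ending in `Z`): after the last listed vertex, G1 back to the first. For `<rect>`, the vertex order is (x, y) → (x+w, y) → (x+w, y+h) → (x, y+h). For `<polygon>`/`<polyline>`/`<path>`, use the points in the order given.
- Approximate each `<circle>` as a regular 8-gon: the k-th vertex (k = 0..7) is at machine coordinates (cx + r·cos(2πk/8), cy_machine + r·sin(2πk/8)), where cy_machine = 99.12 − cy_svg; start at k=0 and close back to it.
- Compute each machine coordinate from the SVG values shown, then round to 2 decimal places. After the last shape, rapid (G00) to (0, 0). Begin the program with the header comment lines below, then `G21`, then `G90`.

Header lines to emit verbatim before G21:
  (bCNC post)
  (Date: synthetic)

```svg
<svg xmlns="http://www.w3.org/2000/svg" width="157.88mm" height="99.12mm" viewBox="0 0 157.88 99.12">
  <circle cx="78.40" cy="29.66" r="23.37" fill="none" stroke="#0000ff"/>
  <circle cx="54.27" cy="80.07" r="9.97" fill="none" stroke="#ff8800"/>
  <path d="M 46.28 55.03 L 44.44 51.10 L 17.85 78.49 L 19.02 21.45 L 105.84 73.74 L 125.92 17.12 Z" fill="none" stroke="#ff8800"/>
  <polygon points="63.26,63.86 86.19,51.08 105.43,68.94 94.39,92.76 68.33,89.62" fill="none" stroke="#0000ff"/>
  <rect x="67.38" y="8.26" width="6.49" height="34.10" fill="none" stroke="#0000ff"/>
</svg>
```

(bCNC post)
(Date: synthetic)
G21
G90
G00 X101.77 Y69.46
M3 S593
G1 X94.93 Y85.99 F2138
G1 X78.40 Y92.83
G1 X61.87 Y85.99
G1 X55.03 Y69.46
G1 X61.87 Y52.93
G1 X78.40 Y46.09
G1 X94.93 Y52.93
G1 X101.77 Y69.46
G00 X64.24 Y19.05
M3 S874
G1 X61.32 Y26.10 F1062
G1 X54.27 Y29.02
G1 X47.22 Y26.10
G1 X44.30 Y19.05
G1 X47.22 Y12.00
G1 X54.27 Y9.08
G1 X61.32 Y12.00
G1 X64.24 Y19.05
G00 X46.28 Y44.09
M3 S874
G1 X44.44 Y48.02 F1062
G1 X17.85 Y20.63
G1 X19.02 Y77.67
G1 X105.84 Y25.38
G1 X125.92 Y82.00
G1 X46.28 Y44.09
G00 X63.26 Y35.26
M3 S593
G1 X86.19 Y48.04 F2138
G1 X105.43 Y30.18
G1 X94.39 Y6.36
G1 X68.33 Y9.50
G1 X63.26 Y35.26
G00 X67.38 Y90.86
M3 S593
G1 X73.87 Y90.86 F2138
G1 X73.87 Y56.76
G1 X67.38 Y56.76
G1 X67.38 Y90.86
M5
G00 X0.00 Y0.00

1 u = 1 mm; y_m = 99.12 − y.

[1] `<circle>` circle, #0000ff→score S593 F2138: (101.77,69.46) → (94.93,85.99) → (78.40,92.83) → (61.87,85.99) → (55.03,69.46) → (61.87,52.93) → (78.40,46.09) → (94.93,52.93) → (101.77,69.46) (closed)

[2] `<circle>` circle, #ff8800→cut S874 F1062: (64.24,19.05) → (61.32,26.10) → (54.27,29.02) → (47.22,26.10) → (44.30,19.05) → (47.22,12.00) → (54.27,9.08) → (61.32,12.00) → (64.24,19.05) (closed)

[3] `<path>` closed polygon, #ff8800→cut S874 F1062: (46.28,44.09) → (44.44,48.02) → (17.85,20.63) → (19.02,77.67) → (105.84,25.38) → (125.92,82.00) → (46.28,44.09) (closed)

[4] `<polygon>` regular polygon, #0000ff→score S593 F2138: (63.26,35.26) → (86.19,48.04) → (105.43,30.18) → (94.39,6.36) → (68.33,9.50) → (63.26,35.26) (closed)

[5] `<rect>` rectangle, #0000ff→score S593 F2138: (67.38,90.86) → (73.87,90.86) → (73.87,56.76) → (67.38,56.76) → (67.38,90.86) (closed)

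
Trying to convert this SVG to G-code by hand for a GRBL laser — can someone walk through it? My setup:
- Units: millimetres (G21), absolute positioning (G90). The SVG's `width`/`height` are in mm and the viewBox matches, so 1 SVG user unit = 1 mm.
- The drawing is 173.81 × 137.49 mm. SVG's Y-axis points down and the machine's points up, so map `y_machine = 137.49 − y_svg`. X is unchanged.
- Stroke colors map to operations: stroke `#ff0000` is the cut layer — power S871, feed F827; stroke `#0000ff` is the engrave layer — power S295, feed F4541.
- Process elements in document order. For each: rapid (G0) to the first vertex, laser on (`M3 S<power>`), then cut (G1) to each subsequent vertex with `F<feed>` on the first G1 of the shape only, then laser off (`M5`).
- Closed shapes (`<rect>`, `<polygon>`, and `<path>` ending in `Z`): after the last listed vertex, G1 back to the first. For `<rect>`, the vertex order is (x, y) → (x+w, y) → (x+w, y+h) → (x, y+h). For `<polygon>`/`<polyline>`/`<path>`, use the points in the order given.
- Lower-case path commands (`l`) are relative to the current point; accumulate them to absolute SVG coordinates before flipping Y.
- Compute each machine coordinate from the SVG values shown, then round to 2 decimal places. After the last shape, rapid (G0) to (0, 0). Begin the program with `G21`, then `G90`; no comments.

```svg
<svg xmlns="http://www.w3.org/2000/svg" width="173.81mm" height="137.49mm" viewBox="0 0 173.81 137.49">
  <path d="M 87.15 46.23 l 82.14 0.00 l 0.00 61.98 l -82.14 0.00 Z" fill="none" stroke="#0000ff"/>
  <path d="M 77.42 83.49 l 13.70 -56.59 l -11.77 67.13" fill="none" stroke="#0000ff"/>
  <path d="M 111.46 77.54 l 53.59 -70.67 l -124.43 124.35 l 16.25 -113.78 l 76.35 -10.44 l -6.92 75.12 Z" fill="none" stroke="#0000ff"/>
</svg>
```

Since the viewBox matches the mm dimensions, user units are millimetres directly. The only transform is the Y-flip y_m = 137.49 − y_svg.

Shape 1 is a rectangle drawn with `<path>`. Its stroke #0000ff means engrave at S295, F4541. After flipping Y the toolpath is (87.15,91.26) → (169.29,91.26) → (169.29,29.28) → (87.15,29.28) → (87.15,91.26), returning to the start.

Shape 2 is a open polyline drawn with `<path>`. Its stroke #0000ff means engrave at S295, F4541. After flipping Y the toolpath is (77.42,54.00) → (91.12,110.59) → (79.35,43.46).

Shape 3 is a closed polygon drawn with `<path>`. Its stroke #0000ff means engrave at S295, F4541. After flipping Y the toolpath is (111.46,59.95) → (165.05,130.62) → (40.62,6.27) → (56.87,120.05) → (133.22,130.49) → (126.30,55.37) → (111.46,59.95), returning to the start.

G21
G90
G0 X87.15 Y91.26
M3 S295
G1 X169.29 Y91.26 F4541
G1 X169.29 Y29.28
G1 X87.15 Y29.28
G1 X87.15 Y91.26
M5
G0 X77.42 Y54.00
M3 S295
G1 X91.12 Y110.59 F4541
G1 X79.35 Y43.46
M5
G0 X111.46 Y59.95
M3 S295
G1 X165.05 Y130.62 F4541
G1 X40.62 Y6.27
G1 X56.87 Y120.05
G1 X133.22 Y130.49
G1 X126.30 Y55.37
G1 X111.46 Y59.95
M5
G0 X0.00 Y0.00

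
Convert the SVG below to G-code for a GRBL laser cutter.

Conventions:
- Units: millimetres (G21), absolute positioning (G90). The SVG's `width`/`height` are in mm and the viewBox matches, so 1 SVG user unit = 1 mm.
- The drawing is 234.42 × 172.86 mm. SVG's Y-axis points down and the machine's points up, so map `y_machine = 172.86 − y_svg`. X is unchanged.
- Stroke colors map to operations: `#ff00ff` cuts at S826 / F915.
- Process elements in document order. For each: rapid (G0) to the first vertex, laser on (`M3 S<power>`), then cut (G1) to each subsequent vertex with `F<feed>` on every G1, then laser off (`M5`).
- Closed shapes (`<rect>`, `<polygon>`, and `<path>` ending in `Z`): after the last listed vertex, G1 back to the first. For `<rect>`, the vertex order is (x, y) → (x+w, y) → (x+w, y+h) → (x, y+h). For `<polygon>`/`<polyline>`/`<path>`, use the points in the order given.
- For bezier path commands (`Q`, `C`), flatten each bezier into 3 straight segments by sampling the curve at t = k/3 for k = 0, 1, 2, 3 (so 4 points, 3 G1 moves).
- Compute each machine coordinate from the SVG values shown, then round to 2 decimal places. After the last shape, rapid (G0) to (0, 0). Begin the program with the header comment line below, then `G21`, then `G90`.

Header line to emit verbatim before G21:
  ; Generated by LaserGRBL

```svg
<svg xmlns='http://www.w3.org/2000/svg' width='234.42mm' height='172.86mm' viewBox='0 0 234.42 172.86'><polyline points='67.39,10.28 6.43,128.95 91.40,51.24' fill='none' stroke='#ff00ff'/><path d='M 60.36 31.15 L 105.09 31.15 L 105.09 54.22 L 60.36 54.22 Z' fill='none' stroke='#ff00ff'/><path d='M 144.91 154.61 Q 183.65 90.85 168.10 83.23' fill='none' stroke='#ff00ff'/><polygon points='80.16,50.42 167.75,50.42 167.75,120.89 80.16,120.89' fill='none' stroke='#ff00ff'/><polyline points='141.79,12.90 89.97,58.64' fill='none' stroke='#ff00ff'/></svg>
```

; Generated by LaserGRBL
G21
G90
G0 X67.39 Y162.58
M3 S826
G1 X6.43 Y43.91 F915
G1 X91.40 Y121.62 F915
M5
G0 X60.36 Y141.71
M3 S826
G1 X105.09 Y141.71 F915
G1 X105.09 Y118.64 F915
G1 X60.36 Y118.64 F915
G1 X60.36 Y141.71 F915
M5
G0 X144.91 Y18.25
M3 S826
G1 X164.70 Y54.52 F915
G1 X172.43 Y78.31 F915
G1 X168.10 Y89.63 F915
M5
G0 X80.16 Y122.44
M3 S826
G1 X167.75 Y122.44 F915
G1 X167.75 Y51.97 F915
G1 X80.16 Y51.97 F915
G1 X80.16 Y122.44 F915
M5
G0 X141.79 Y159.96
M3 S826
G1 X89.97 Y114.22 F915
M5
G0 X0.00 Y0.00

Since the viewBox matches the mm dimensions, user units are millimetres directly. The only transform is the Y-flip y_m = 172.86 − y_svg.

Shape 1 is a open polyline drawn with `<polyline>`. Its stroke #ff00ff means cut at S826, F915. After flipping Y the toolpath is (67.39,162.58) → (6.43,43.91) → (91.40,121.62).

Shape 2 is a rectangle drawn with `<path>`. Its stroke #ff00ff means cut at S826, F915. After flipping Y the toolpath is (60.36,141.71) → (105.09,141.71) → (105.09,118.64) → (60.36,118.64) → (60.36,141.71), returning to the start.

Shape 3 is a quadratic bezier drawn with `<path>`. Its stroke #ff00ff means cut at S826, F915. After flipping Y the toolpath is (144.91,18.25) → (164.70,54.52) → (172.43,78.31) → (168.10,89.63).

Shape 4 is a rectangle drawn with `<polygon>`. Its stroke #ff00ff means cut at S826, F915. After flipping Y the toolpath is (80.16,122.44) → (167.75,122.44) → (167.75,51.97) → (80.16,51.97) → (80.16,122.44), returning to the start.

Shape 5 is a line segment drawn with `<polyline>`. Its stroke #ff00ff means cut at S826, F915. After flipping Y the toolpath is (141.79,159.96) → (89.97,114.22).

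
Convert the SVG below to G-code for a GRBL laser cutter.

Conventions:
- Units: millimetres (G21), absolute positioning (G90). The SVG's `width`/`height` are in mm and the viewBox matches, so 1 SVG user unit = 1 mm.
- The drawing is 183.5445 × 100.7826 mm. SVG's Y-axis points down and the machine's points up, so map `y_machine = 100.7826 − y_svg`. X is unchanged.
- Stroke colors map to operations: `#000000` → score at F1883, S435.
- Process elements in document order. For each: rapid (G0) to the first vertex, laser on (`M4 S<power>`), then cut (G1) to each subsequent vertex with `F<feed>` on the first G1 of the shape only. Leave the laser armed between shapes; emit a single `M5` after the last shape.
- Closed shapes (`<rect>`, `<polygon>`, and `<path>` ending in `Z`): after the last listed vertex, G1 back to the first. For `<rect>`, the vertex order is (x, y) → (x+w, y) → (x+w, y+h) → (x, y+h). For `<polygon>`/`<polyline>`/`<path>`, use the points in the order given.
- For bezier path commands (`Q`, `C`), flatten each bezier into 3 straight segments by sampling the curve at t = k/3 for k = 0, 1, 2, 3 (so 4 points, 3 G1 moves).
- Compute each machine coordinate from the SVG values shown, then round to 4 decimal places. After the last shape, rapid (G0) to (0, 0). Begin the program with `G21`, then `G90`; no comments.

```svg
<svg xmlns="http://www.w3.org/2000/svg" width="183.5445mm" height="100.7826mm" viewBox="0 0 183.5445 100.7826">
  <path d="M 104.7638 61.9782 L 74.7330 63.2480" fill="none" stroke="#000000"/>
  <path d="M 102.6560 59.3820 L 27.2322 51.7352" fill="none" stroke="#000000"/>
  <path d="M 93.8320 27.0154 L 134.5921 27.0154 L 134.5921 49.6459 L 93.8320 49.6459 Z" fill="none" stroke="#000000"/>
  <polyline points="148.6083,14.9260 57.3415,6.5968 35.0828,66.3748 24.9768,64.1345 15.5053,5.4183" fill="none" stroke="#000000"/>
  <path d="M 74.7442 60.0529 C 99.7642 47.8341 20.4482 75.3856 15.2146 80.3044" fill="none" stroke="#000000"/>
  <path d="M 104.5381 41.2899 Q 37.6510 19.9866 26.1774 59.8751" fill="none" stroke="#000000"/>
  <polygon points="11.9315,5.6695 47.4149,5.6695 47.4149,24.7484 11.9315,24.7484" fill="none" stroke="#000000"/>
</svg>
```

Since the viewBox matches the mm dimensions, user units are millimetres directly. The only transform is the Y-flip y_m = 100.7826 − y_svg.

Shape 1 is a line segment drawn with `<path>`. Its stroke #000000 means score at S435, F1883. After flipping Y the toolpath is (104.7638,38.8044) → (74.7330,37.5346).

Shape 2 is a line segment drawn with `<path>`. Its stroke #000000 means score at S435, F1883. After flipping Y the toolpath is (102.6560,41.4006) → (27.2322,49.0474).

Shape 3 is a rectangle drawn with `<path>`. Its stroke #000000 means score at S435, F1883. After flipping Y the toolpath is (93.8320,73.7672) → (134.5921,73.7672) → (134.5921,51.1367) → (93.8320,51.1367) → (93.8320,73.7672), returning to the start.

Shape 4 is a open polyline drawn with `<polyline>`. Its stroke #000000 means score at S435, F1883. After flipping Y the toolpath is (148.6083,85.8566) → (57.3415,94.1858) → (35.0828,34.4078) → (24.9768,36.6481) → (15.5053,95.3643).

Shape 5 is a cubic bezier drawn with `<path>`. Its stroke #000000 means score at S435, F1883. After flipping Y the toolpath is (74.7442,40.7297) → (71.5936,42.0030) → (38.5342,30.6300) → (15.2146,20.4782).

Shape 6 is a quadratic bezier drawn with `<path>`. Its stroke #000000 means score at S435, F1883. After flipping Y the toolpath is (104.5381,59.4927) → (66.1038,66.8958) → (39.9835,60.7007) → (26.1774,40.9075).

Shape 7 is a rectangle drawn with `<polygon>`. Its stroke #000000 means score at S435, F1883. After flipping Y the toolpath is (11.9315,95.1131) → (47.4149,95.1131) → (47.4149,76.0342) → (11.9315,76.0342) → (11.9315,95.1131), returning to the start.

G21
G90
G0 X104.7638 Y38.8044
M4 S435
G1 X74.7330 Y37.5346 F1883
G0 X102.6560 Y41.4006
M4 S435
G1 X27.2322 Y49.0474 F1883
G0 X93.8320 Y73.7672
M4 S435
G1 X134.5921 Y73.7672 F1883
G1 X134.5921 Y51.1367
G1 X93.8320 Y51.1367
G1 X93.8320 Y73.7672
G0 X148.6083 Y85.8566
M4 S435
G1 X57.3415 Y94.1858 F1883
G1 X35.0828 Y34.4078
G1 X24.9768 Y36.6481
G1 X15.5053 Y95.3643
G0 X74.7442 Y40.7297
M4 S435
G1 X71.5936 Y42.0030 F1883
G1 X38.5342 Y30.6300
G1 X15.2146 Y20.4782
G0 X104.5381 Y59.4927
M4 S435
G1 X66.1038 Y66.8958 F1883
G1 X39.9835 Y60.7007
G1 X26.1774 Y40.9075
G0 X11.9315 Y95.1131
M4 S435
G1 X47.4149 Y95.1131 F1883
G1 X47.4149 Y76.0342
G1 X11.9315 Y76.0342
G1 X11.9315 Y95.1131
M5
G0 X0.0000 Y0.0000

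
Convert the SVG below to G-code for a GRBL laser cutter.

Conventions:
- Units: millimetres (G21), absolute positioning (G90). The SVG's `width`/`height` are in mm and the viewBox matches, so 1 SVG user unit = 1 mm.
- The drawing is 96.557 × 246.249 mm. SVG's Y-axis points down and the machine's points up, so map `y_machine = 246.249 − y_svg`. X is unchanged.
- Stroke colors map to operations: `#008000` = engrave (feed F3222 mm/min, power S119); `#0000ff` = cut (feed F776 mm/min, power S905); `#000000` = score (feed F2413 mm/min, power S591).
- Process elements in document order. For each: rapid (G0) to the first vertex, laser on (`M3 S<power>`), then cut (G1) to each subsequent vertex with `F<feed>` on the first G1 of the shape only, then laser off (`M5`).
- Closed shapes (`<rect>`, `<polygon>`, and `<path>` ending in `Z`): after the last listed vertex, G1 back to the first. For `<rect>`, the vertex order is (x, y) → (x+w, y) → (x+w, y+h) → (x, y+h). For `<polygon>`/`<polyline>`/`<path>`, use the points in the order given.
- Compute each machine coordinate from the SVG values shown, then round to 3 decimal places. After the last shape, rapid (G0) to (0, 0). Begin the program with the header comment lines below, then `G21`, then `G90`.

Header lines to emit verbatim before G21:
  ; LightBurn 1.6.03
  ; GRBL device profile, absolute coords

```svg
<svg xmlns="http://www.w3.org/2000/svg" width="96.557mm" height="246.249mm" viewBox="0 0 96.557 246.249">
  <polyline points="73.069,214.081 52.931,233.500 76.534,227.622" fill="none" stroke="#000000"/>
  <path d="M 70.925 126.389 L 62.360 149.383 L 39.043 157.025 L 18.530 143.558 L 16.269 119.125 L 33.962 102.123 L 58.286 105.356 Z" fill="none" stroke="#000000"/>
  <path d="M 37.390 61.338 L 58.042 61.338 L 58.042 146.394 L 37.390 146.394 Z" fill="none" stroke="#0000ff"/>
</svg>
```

Since the viewBox matches the mm dimensions, user units are millimetres directly. The only transform is the Y-flip y_m = 246.249 − y_svg.

Shape 1 is a open polyline drawn with `<polyline>`. Its stroke #000000 means score at S591, F2413. After flipping Y the toolpath is (73.069,32.168) → (52.931,12.749) → (76.534,18.627).

Shape 2 is a regular polygon drawn with `<path>`. Its stroke #000000 means score at S591, F2413. After flipping Y the toolpath is (70.925,119.860) → (62.360,96.866) → (39.043,89.224) → (18.530,102.691) → (16.269,127.124) → (33.962,144.126) → (58.286,140.893) → (70.925,119.860), returning to the start.

Shape 3 is a rectangle drawn with `<path>`. Its stroke #0000ff means cut at S905, F776. After flipping Y the toolpath is (37.390,184.911) → (58.042,184.911) → (58.042,99.855) → (37.390,99.855) → (37.390,184.911), returning to the start.

; LightBurn 1.6.03
; GRBL device profile, absolute coords
G21
G90
G0 X73.069 Y32.168
M3 S591
G1 X52.931 Y12.749 F2413
G1 X76.534 Y18.627
M5
G0 X70.925 Y119.860
M3 S591
G1 X62.360 Y96.866 F2413
G1 X39.043 Y89.224
G1 X18.530 Y102.691
G1 X16.269 Y127.124
G1 X33.962 Y144.126
G1 X58.286 Y140.893
G1 X70.925 Y119.860
M5
G0 X37.390 Y184.911
M3 S905
G1 X58.042 Y184.911 F776
G1 X58.042 Y99.855
G1 X37.390 Y99.855
G1 X37.390 Y184.911
M5
G0 X0.000 Y0.000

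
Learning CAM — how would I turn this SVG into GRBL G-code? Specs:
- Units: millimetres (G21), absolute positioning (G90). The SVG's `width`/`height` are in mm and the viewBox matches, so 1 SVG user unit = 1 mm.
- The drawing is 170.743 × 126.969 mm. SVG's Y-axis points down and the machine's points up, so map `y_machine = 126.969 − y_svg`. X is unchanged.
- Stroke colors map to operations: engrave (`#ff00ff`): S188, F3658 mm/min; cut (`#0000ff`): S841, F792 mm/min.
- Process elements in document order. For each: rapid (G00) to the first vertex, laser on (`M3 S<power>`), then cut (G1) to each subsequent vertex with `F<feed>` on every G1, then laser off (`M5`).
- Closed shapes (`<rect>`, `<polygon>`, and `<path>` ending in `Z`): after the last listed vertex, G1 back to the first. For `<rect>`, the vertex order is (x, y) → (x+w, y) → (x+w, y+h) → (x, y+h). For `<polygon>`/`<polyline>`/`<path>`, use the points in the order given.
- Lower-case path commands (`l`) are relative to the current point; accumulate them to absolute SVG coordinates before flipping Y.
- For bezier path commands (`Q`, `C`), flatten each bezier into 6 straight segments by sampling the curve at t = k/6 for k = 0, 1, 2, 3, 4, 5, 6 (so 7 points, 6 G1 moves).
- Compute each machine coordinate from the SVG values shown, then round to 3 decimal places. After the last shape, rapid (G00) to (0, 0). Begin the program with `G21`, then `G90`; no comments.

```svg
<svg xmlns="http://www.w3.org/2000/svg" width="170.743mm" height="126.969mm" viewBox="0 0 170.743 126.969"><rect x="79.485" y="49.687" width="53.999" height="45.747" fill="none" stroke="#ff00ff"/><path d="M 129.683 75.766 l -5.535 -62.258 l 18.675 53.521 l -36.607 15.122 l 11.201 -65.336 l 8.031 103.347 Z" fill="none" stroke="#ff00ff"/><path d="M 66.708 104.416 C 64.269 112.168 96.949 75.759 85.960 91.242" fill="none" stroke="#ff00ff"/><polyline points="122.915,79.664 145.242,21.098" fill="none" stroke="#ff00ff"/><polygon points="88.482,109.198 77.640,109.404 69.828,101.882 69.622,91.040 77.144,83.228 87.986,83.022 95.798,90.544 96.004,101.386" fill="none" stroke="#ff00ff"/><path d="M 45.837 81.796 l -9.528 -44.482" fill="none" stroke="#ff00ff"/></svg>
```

viewBox `0 0 170.743 126.969` with mm width/height → 1 unit = 1 mm. Flip: y_m = 126.969 − y_svg.

**Shape 1** — `<rect>` rectangle, stroke `#ff00ff` → engrave (S188, F3658). Machine vertices: (79.485,77.282) → (133.484,77.282) → (133.484,31.535) → (79.485,31.535) → (79.485,77.282). Closed: final G1 returns to the first vertex.

**Shape 2** — `<path>` closed polygon, stroke `#ff00ff` → engrave (S188, F3658). Machine vertices: (129.683,51.203) → (124.148,113.461) → (142.823,59.940) → (106.216,44.818) → (117.417,110.154) → (125.448,6.807) → (129.683,51.203). Closed: final G1 returns to the first vertex.

**Shape 3** — `<path>` cubic bezier, stroke `#ff00ff` → engrave (S188, F3658). Control points (SVG): P0=(66.708,104.416), P1=(64.269,112.168), P2=(96.949,75.759), P3=(85.960,91.242); sampled at t=k/6. Machine vertices: (66.708,22.553) → (68.050,21.912) → (73.057,25.964) → (79.540,32.039) → (85.311,37.470) → (88.180,39.589) → (85.960,35.727). Open path.

**Shape 4** — `<polyline>` line segment, stroke `#ff00ff` → engrave (S188, F3658). Machine vertices: (122.915,47.305) → (145.242,105.871). Open path.

**Shape 5** — `<polygon>` regular polygon, stroke `#ff00ff` → engrave (S188, F3658). Machine vertices: (88.482,17.771) → (77.640,17.565) → (69.828,25.087) → (69.622,35.929) → (77.144,43.741) → (87.986,43.947) → (95.798,36.425) → (96.004,25.583) → (88.482,17.771). Closed: final G1 returns to the first vertex.

**Shape 6** — `<path>` line segment, stroke `#ff00ff` → engrave (S188, F3658). Machine vertices: (45.837,45.173) → (36.309,89.655). Open path.

G21
G90
G00 X79.485 Y77.282
M3 S188
G1 X133.484 Y77.282 F3658
G1 X133.484 Y31.535 F3658
G1 X79.485 Y31.535 F3658
G1 X79.485 Y77.282 F3658
M5
G00 X129.683 Y51.203
M3 S188
G1 X124.148 Y113.461 F3658
G1 X142.823 Y59.940 F3658
G1 X106.216 Y44.818 F3658
G1 X117.417 Y110.154 F3658
G1 X125.448 Y6.807 F3658
G1 X129.683 Y51.203 F3658
M5
G00 X66.708 Y22.553
M3 S188
G1 X68.050 Y21.912 F3658
G1 X73.057 Y25.964 F3658
G1 X79.540 Y32.039 F3658
G1 X85.311 Y37.470 F3658
G1 X88.180 Y39.589 F3658
G1 X85.960 Y35.727 F3658
M5
G00 X122.915 Y47.305
M3 S188
G1 X145.242 Y105.871 F3658
M5
G00 X88.482 Y17.771
M3 S188
G1 X77.640 Y17.565 F3658
G1 X69.828 Y25.087 F3658
G1 X69.622 Y35.929 F3658
G1 X77.144 Y43.741 F3658
G1 X87.986 Y43.947 F3658
G1 X95.798 Y36.425 F3658
G1 X96.004 Y25.583 F3658
G1 X88.482 Y17.771 F3658
M5
G00 X45.837 Y45.173
M3 S188
G1 X36.309 Y89.655 F3658
M5
G00 X0.000 Y0.000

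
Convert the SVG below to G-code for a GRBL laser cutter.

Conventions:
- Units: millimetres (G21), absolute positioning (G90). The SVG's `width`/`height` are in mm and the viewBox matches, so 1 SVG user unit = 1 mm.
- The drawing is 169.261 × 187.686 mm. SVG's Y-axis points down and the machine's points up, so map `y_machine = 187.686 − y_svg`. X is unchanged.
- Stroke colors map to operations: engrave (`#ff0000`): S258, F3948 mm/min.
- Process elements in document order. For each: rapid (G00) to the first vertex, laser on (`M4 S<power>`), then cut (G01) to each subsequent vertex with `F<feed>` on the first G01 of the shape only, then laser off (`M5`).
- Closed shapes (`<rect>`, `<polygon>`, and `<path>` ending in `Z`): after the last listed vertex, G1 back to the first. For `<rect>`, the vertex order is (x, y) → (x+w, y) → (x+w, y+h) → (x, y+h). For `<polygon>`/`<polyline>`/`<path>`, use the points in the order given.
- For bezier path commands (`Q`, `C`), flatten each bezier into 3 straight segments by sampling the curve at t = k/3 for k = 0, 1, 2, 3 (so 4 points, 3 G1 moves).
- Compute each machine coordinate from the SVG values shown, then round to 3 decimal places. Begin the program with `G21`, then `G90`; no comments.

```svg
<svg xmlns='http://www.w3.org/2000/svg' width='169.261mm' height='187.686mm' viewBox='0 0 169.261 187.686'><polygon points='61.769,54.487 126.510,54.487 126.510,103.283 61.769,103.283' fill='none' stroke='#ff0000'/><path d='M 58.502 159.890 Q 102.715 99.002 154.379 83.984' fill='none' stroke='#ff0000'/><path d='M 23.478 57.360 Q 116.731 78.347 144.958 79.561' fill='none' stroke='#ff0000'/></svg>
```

G21
G90
G00 X61.769 Y133.199
M4 S258
G01 X126.510 Y133.199 F3948
G01 X126.510 Y84.403
G01 X61.769 Y84.403
G01 X61.769 Y133.199
M5
G00 X58.502 Y27.796
M4 S258
G01 X88.805 Y63.291 F3948
G01 X120.764 Y88.593
G01 X154.379 Y103.702
M5
G00 X23.478 Y130.326
M4 S258
G01 X78.422 Y118.532 F3948
G01 X118.915 Y111.131
G01 X144.958 Y108.125
M5

1 u = 1 mm; y_m = 187.686 − y.

[1] `<polygon>` rectangle, #ff0000→engrave S258 F3948: (61.769,133.199) → (126.510,133.199) → (126.510,84.403) → (61.769,84.403) → (61.769,133.199) (closed)

[2] `<path>` quadratic bezier, #ff0000→engrave S258 F3948: (58.502,27.796) → (88.805,63.291) → (120.764,88.593) → (154.379,103.702)

[3] `<path>` quadratic bezier, #ff0000→engrave S258 F3948: (23.478,130.326) → (78.422,118.532) → (118.915,111.131) → (144.958,108.125)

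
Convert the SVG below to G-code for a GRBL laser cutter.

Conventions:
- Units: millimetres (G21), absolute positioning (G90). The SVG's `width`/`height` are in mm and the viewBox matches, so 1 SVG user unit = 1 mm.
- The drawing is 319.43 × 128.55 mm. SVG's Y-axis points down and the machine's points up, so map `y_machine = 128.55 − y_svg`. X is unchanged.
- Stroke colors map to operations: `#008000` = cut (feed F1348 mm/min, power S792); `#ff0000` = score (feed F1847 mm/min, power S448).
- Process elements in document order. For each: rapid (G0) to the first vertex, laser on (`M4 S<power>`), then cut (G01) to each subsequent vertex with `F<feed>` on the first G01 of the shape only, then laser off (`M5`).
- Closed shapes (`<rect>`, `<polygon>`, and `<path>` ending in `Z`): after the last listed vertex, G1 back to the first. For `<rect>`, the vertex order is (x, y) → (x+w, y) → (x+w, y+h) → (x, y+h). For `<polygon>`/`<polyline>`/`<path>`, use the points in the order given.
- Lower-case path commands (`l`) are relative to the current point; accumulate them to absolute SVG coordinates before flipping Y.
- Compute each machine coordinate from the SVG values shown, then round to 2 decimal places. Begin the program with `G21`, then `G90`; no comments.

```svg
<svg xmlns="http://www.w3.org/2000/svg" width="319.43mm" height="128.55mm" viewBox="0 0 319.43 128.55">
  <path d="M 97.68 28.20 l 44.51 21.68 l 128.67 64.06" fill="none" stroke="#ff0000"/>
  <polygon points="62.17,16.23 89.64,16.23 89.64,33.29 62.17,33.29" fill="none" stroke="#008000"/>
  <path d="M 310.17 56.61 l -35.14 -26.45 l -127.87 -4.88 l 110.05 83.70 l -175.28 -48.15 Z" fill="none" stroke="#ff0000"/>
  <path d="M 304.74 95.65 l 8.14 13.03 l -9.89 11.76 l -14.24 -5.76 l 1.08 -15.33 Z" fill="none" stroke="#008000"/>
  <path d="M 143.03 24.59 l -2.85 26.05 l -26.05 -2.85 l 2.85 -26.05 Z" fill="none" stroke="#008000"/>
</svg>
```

viewBox `0 0 319.43 128.55` with mm width/height → 1 unit = 1 mm. Flip: y_m = 128.55 − y_svg.

**Shape 1** — `<path>` open polyline, stroke `#ff0000` → score (S448, F1847). Machine vertices: (97.68,100.35) → (142.19,78.67) → (270.86,14.61). Open path.

**Shape 2** — `<polygon>` rectangle, stroke `#008000` → cut (S792, F1348). Machine vertices: (62.17,112.32) → (89.64,112.32) → (89.64,95.26) → (62.17,95.26) → (62.17,112.32). Closed: final G1 returns to the first vertex.

**Shape 3** — `<path>` closed polygon, stroke `#ff0000` → score (S448, F1847). Machine vertices: (310.17,71.94) → (275.03,98.39) → (147.16,103.27) → (257.21,19.57) → (81.93,67.72) → (310.17,71.94). Closed: final G1 returns to the first vertex.

**Shape 4** — `<path>` regular polygon, stroke `#008000` → cut (S792, F1348). Machine vertices: (304.74,32.90) → (312.88,19.87) → (302.99,8.11) → (288.75,13.87) → (289.83,29.20) → (304.74,32.90). Closed: final G1 returns to the first vertex.

**Shape 5** — `<path>` regular polygon, stroke `#008000` → cut (S792, F1348). Machine vertices: (143.03,103.96) → (140.18,77.91) → (114.13,80.76) → (116.98,106.81) → (143.03,103.96). Closed: final G1 returns to the first vertex.

G21
G90
G0 X97.68 Y100.35
M4 S448
G01 X142.19 Y78.67 F1847
G01 X270.86 Y14.61
M5
G0 X62.17 Y112.32
M4 S792
G01 X89.64 Y112.32 F1348
G01 X89.64 Y95.26
G01 X62.17 Y95.26
G01 X62.17 Y112.32
M5
G0 X310.17 Y71.94
M4 S448
G01 X275.03 Y98.39 F1847
G01 X147.16 Y103.27
G01 X257.21 Y19.57
G01 X81.93 Y67.72
G01 X310.17 Y71.94
M5
G0 X304.74 Y32.90
M4 S792
G01 X312.88 Y19.87 F1348
G01 X302.99 Y8.11
G01 X288.75 Y13.87
G01 X289.83 Y29.20
G01 X304.74 Y32.90
M5
G0 X143.03 Y103.96
M4 S792
G01 X140.18 Y77.91 F1348
G01 X114.13 Y80.76
G01 X116.98 Y106.81
G01 X143.03 Y103.96
M5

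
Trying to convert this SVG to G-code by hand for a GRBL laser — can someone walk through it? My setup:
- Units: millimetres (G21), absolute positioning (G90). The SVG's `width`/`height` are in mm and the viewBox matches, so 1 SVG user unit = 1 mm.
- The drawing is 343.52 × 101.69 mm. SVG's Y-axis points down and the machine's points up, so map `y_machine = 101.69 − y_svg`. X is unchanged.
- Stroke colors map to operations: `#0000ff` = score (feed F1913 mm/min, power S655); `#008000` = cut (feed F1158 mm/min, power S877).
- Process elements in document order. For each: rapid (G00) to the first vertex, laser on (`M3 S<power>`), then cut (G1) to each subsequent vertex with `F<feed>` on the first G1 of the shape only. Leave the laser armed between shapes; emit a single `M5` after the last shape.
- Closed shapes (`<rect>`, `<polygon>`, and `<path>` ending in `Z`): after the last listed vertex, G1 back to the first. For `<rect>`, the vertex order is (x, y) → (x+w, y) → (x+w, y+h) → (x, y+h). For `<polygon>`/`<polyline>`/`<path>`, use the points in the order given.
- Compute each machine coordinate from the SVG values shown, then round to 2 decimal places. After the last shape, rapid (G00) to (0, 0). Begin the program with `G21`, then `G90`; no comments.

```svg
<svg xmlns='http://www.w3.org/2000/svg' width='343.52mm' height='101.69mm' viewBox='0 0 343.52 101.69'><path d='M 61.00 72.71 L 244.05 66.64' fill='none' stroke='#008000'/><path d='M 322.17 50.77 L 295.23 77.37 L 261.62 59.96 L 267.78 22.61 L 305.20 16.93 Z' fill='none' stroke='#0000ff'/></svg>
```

viewBox `0 0 343.52 101.69` with mm width/height → 1 unit = 1 mm. Flip: y_m = 101.69 − y_svg.

**Shape 1** — `<path>` line segment, stroke `#008000` → cut (S877, F1158). Machine vertices: (61.00,28.98) → (244.05,35.05). Open path.

**Shape 2** — `<path>` regular polygon, stroke `#0000ff` → score (S655, F1913). Machine vertices: (322.17,50.92) → (295.23,24.32) → (261.62,41.73) → (267.78,79.08) → (305.20,84.76) → (322.17,50.92). Closed: final G1 returns to the first vertex.

G21
G90
G00 X61.00 Y28.98
M3 S877
G1 X244.05 Y35.05 F1158
G00 X322.17 Y50.92
M3 S655
G1 X295.23 Y24.32 F1913
G1 X261.62 Y41.73
G1 X267.78 Y79.08
G1 X305.20 Y84.76
G1 X322.17 Y50.92
M5
G00 X0.00 Y0.00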